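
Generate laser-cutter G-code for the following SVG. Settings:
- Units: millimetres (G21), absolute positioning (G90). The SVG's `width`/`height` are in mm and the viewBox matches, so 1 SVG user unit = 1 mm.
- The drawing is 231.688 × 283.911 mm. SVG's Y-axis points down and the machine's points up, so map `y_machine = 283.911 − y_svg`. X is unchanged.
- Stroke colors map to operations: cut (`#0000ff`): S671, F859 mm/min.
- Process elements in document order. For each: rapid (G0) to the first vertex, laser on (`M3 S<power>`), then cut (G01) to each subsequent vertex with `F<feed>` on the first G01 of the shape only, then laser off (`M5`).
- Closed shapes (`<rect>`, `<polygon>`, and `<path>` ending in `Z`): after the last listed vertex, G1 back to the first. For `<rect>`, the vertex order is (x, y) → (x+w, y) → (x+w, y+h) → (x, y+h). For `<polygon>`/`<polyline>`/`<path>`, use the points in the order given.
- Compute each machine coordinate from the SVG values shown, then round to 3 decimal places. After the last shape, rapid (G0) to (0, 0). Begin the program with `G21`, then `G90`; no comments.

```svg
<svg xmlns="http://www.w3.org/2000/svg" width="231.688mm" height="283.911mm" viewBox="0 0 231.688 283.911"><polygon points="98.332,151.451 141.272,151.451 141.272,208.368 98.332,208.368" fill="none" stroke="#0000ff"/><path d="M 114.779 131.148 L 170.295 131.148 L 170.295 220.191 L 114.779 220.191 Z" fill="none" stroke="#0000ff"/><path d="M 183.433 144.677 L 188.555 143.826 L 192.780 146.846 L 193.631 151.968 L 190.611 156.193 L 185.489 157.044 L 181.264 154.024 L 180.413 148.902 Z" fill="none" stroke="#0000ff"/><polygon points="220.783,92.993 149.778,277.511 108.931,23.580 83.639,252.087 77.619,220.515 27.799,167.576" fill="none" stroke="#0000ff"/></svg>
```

G21
G90
G0 X98.332 Y132.460
M3 S671
G01 X141.272 Y132.460 F859
G01 X141.272 Y75.543
G01 X98.332 Y75.543
G01 X98.332 Y132.460
M5
G0 X114.779 Y152.763
M3 S671
G01 X170.295 Y152.763 F859
G01 X170.295 Y63.720
G01 X114.779 Y63.720
G01 X114.779 Y152.763
M5
G0 X183.433 Y139.234
M3 S671
G01 X188.555 Y140.085 F859
G01 X192.780 Y137.065
G01 X193.631 Y131.943
G01 X190.611 Y127.718
G01 X185.489 Y126.867
G01 X181.264 Y129.887
G01 X180.413 Y135.009
G01 X183.433 Y139.234
M5
G0 X220.783 Y190.918
M3 S671
G01 X149.778 Y6.400 F859
G01 X108.931 Y260.331
G01 X83.639 Y31.824
G01 X77.619 Y63.396
G01 X27.799 Y116.335
G01 X220.783 Y190.918
M5
G0 X0.000 Y0.000

Since the viewBox matches the mm dimensions, user units are millimetres directly. The only transform is the Y-flip y_m = 283.911 − y_svg.

Shape 1 is a rectangle drawn with `<polygon>`. Its stroke #0000ff means cut at S671, F859. After flipping Y the toolpath is (98.332,132.460) → (141.272,132.460) → (141.272,75.543) → (98.332,75.543) → (98.332,132.460), returning to the start.

Shape 2 is a rectangle drawn with `<path>`. Its stroke #0000ff means cut at S671, F859. After flipping Y the toolpath is (114.779,152.763) → (170.295,152.763) → (170.295,63.720) → (114.779,63.720) → (114.779,152.763), returning to the start.

Shape 3 is a regular polygon drawn with `<path>`. Its stroke #0000ff means cut at S671, F859. After flipping Y the toolpath is (183.433,139.234) → (188.555,140.085) → (192.780,137.065) → (193.631,131.943) → (190.611,127.718) → (185.489,126.867) → (181.264,129.887) → (180.413,135.009) → (183.433,139.234), returning to the start.

Shape 4 is a closed polygon drawn with `<polygon>`. Its stroke #0000ff means cut at S671, F859. After flipping Y the toolpath is (220.783,190.918) → (149.778,6.400) → (108.931,260.331) → (83.639,31.824) → (77.619,63.396) → (27.799,116.335) → (220.783,190.918), returning to the start.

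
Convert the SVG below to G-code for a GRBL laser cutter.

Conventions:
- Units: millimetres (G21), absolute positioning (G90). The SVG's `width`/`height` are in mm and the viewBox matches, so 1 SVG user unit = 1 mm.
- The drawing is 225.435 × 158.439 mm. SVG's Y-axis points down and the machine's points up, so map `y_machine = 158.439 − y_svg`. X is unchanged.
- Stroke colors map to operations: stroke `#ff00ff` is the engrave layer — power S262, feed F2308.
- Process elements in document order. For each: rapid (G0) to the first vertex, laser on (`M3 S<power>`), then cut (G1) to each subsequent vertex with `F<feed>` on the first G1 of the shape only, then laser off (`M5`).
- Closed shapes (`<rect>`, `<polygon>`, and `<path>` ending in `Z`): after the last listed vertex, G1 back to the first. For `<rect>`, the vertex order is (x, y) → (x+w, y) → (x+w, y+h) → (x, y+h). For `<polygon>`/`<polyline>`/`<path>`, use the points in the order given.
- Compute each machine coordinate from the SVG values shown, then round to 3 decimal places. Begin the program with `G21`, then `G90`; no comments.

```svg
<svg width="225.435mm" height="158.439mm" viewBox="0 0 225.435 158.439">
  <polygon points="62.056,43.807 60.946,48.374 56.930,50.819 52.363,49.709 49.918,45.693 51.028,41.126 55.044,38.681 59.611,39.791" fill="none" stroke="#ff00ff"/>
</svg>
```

G21
G90
G0 X62.056 Y114.632
M3 S262
G1 X60.946 Y110.065 F2308
G1 X56.930 Y107.620
G1 X52.363 Y108.730
G1 X49.918 Y112.746
G1 X51.028 Y117.313
G1 X55.044 Y119.758
G1 X59.611 Y118.648
G1 X62.056 Y114.632
M5

1 u = 1 mm; y_m = 158.439 − y.

[1] `<polygon>` regular polygon, #ff00ff→engrave S262 F2308: (62.056,114.632) → (60.946,110.065) → (56.930,107.620) → (52.363,108.730) → (49.918,112.746) → (51.028,117.313) → (55.044,119.758) → (59.611,118.648) → (62.056,114.632) (closed)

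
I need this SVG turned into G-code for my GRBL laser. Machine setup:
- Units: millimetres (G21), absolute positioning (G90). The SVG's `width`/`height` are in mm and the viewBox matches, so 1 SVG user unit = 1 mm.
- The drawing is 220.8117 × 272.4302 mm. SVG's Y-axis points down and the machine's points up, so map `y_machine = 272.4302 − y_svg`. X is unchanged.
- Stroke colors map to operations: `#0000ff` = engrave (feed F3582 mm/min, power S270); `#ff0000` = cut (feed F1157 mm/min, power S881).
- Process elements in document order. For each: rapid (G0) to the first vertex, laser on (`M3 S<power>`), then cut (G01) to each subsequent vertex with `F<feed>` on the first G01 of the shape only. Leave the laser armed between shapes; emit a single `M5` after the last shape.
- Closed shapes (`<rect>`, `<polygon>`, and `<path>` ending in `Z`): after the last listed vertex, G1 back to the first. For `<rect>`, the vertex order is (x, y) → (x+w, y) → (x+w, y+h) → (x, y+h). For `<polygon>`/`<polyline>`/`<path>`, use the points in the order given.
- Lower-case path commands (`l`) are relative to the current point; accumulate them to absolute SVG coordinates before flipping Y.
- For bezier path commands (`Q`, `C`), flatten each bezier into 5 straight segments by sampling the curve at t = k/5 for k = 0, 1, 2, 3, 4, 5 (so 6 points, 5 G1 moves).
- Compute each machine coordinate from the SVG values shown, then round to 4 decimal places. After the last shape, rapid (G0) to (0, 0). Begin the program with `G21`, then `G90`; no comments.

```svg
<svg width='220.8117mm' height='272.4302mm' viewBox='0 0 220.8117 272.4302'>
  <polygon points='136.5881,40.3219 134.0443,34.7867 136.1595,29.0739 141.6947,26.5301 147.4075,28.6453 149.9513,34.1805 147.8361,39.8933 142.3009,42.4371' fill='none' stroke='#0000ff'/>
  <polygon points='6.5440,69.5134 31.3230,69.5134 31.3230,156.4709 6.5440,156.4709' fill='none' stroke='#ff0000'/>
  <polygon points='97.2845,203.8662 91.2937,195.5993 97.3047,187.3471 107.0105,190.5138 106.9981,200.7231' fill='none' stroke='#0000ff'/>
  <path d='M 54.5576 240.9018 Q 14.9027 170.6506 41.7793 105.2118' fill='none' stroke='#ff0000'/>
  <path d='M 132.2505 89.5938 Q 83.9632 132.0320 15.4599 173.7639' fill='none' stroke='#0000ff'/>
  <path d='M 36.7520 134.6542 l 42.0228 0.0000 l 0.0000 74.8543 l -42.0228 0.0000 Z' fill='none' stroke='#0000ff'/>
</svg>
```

G21
G90
G0 X136.5881 Y232.1083
M3 S270
G01 X134.0443 Y237.6435 F3582
G01 X136.1595 Y243.3563
G01 X141.6947 Y245.9001
G01 X147.4075 Y243.7849
G01 X149.9513 Y238.2497
G01 X147.8361 Y232.5369
G01 X142.3009 Y229.9931
G01 X136.5881 Y232.1083
G0 X6.5440 Y202.9168
M3 S881
G01 X31.3230 Y202.9168 F1157
G01 X31.3230 Y115.9593
G01 X6.5440 Y115.9593
G01 X6.5440 Y202.9168
G0 X97.2845 Y68.5640
M3 S270
G01 X91.2937 Y76.8309 F3582
G01 X97.3047 Y85.0831
G01 X107.0105 Y81.9164
G01 X106.9981 Y71.7071
G01 X97.2845 Y68.5640
G0 X54.5576 Y31.5284
M3 S881
G01 X41.3569 Y59.4364 F1157
G01 X33.4787 Y86.9594
G01 X30.9231 Y114.0974
G01 X33.6899 Y140.8504
G01 X41.7793 Y167.2184
G0 X132.2505 Y182.8364
M3 S270
G01 X112.1269 Y165.8894 F3582
G01 X90.3861 Y148.9988
G01 X67.0280 Y132.1648
G01 X42.0526 Y115.3873
G01 X15.4599 Y98.6663
G0 X36.7520 Y137.7760
M3 S270
G01 X78.7748 Y137.7760 F3582
G01 X78.7748 Y62.9217
G01 X36.7520 Y62.9217
G01 X36.7520 Y137.7760
M5
G0 X0.0000 Y0.0000

Since the viewBox matches the mm dimensions, user units are millimetres directly. The only transform is the Y-flip y_m = 272.4302 − y_svg.

Shape 1 is a regular polygon drawn with `<polygon>`. Its stroke #0000ff means engrave at S270, F3582. After flipping Y the toolpath is (136.5881,232.1083) → (134.0443,237.6435) → (136.1595,243.3563) → (141.6947,245.9001) → (147.4075,243.7849) → (149.9513,238.2497) → (147.8361,232.5369) → (142.3009,229.9931) → (136.5881,232.1083), returning to the start.

Shape 2 is a rectangle drawn with `<polygon>`. Its stroke #ff0000 means cut at S881, F1157. After flipping Y the toolpath is (6.5440,202.9168) → (31.3230,202.9168) → (31.3230,115.9593) → (6.5440,115.9593) → (6.5440,202.9168), returning to the start.

Shape 3 is a regular polygon drawn with `<polygon>`. Its stroke #0000ff means engrave at S270, F3582. After flipping Y the toolpath is (97.2845,68.5640) → (91.2937,76.8309) → (97.3047,85.0831) → (107.0105,81.9164) → (106.9981,71.7071) → (97.2845,68.5640), returning to the start.

Shape 4 is a quadratic bezier drawn with `<path>`. Its stroke #ff0000 means cut at S881, F1157. After flipping Y the toolpath is (54.5576,31.5284) → (41.3569,59.4364) → (33.4787,86.9594) → (30.9231,114.0974) → (33.6899,140.8504) → (41.7793,167.2184).

Shape 5 is a quadratic bezier drawn with `<path>`. Its stroke #0000ff means engrave at S270, F3582. After flipping Y the toolpath is (132.2505,182.8364) → (112.1269,165.8894) → (90.3861,148.9988) → (67.0280,132.1648) → (42.0526,115.3873) → (15.4599,98.6663).

Shape 6 is a rectangle drawn with `<path>`. Its stroke #0000ff means engrave at S270, F3582. After flipping Y the toolpath is (36.7520,137.7760) → (78.7748,137.7760) → (78.7748,62.9217) → (36.7520,62.9217) → (36.7520,137.7760), returning to the start.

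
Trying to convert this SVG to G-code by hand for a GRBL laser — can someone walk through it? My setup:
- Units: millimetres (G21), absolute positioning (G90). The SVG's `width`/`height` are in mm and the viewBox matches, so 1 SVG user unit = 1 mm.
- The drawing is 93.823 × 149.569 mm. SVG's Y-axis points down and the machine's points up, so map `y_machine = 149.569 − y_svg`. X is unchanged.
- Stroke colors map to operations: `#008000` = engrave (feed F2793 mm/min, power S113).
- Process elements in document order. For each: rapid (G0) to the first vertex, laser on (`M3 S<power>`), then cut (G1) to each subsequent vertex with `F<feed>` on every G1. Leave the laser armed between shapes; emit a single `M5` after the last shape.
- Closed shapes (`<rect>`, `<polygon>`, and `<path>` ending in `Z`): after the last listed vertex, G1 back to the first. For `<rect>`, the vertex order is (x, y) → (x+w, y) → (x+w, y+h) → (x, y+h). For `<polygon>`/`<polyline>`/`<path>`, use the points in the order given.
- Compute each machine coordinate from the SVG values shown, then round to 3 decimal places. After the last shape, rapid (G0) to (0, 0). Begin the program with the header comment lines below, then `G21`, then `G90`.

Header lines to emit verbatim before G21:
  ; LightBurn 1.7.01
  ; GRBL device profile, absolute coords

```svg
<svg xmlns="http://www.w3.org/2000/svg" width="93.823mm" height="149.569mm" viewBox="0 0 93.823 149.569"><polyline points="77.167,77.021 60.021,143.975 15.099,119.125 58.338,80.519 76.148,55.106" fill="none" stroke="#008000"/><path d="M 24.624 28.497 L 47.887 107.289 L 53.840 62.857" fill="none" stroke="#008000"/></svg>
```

; LightBurn 1.7.01
; GRBL device profile, absolute coords
G21
G90
G0 X77.167 Y72.548
M3 S113
G1 X60.021 Y5.594 F2793
G1 X15.099 Y30.444 F2793
G1 X58.338 Y69.050 F2793
G1 X76.148 Y94.463 F2793
G0 X24.624 Y121.072
M3 S113
G1 X47.887 Y42.280 F2793
G1 X53.840 Y86.712 F2793
M5
G0 X0.000 Y0.000

1 u = 1 mm; y_m = 149.569 − y.

[1] `<polyline>` open polyline, #008000→engrave S113 F2793: (77.167,72.548) → (60.021,5.594) → (15.099,30.444) → (58.338,69.050) → (76.148,94.463)

[2] `<path>` open polyline, #008000→engrave S113 F2793: (24.624,121.072) → (47.887,42.280) → (53.840,86.712)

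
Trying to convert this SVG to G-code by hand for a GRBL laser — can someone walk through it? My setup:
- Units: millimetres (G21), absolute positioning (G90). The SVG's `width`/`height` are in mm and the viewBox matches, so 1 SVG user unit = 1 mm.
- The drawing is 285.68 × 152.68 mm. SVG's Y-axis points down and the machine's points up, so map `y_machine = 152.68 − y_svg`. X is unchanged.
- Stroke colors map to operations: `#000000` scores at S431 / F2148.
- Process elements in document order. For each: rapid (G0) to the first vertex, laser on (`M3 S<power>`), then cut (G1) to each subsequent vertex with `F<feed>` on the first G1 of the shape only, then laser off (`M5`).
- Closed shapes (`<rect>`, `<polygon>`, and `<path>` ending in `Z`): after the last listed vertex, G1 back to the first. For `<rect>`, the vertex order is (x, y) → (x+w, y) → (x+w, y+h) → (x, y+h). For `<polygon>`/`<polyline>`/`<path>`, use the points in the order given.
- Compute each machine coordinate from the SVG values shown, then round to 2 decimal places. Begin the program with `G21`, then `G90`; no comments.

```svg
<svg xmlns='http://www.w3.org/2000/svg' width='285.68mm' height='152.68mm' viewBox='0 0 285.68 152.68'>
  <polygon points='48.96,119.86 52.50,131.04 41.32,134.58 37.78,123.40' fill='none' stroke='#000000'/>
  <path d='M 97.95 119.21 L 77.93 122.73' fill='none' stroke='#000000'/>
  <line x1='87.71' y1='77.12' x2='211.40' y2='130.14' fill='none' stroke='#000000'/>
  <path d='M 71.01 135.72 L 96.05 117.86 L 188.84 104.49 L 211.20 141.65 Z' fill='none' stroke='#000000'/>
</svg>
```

G21
G90
G0 X48.96 Y32.82
M3 S431
G1 X52.50 Y21.64 F2148
G1 X41.32 Y18.10
G1 X37.78 Y29.28
G1 X48.96 Y32.82
M5
G0 X97.95 Y33.47
M3 S431
G1 X77.93 Y29.95 F2148
M5
G0 X87.71 Y75.56
M3 S431
G1 X211.40 Y22.54 F2148
M5
G0 X71.01 Y16.96
M3 S431
G1 X96.05 Y34.82 F2148
G1 X188.84 Y48.19
G1 X211.20 Y11.03
G1 X71.01 Y16.96
M5

1 u = 1 mm; y_m = 152.68 − y.

[1] `<polygon>` regular polygon, #000000→score S431 F2148: (48.96,32.82) → (52.50,21.64) → (41.32,18.10) → (37.78,29.28) → (48.96,32.82) (closed)

[2] `<path>` line segment, #000000→score S431 F2148: (97.95,33.47) → (77.93,29.95)

[3] `<line>` line segment, #000000→score S431 F2148: (87.71,75.56) → (211.40,22.54)

[4] `<path>` closed polygon, #000000→score S431 F2148: (71.01,16.96) → (96.05,34.82) → (188.84,48.19) → (211.20,11.03) → (71.01,16.96) (closed)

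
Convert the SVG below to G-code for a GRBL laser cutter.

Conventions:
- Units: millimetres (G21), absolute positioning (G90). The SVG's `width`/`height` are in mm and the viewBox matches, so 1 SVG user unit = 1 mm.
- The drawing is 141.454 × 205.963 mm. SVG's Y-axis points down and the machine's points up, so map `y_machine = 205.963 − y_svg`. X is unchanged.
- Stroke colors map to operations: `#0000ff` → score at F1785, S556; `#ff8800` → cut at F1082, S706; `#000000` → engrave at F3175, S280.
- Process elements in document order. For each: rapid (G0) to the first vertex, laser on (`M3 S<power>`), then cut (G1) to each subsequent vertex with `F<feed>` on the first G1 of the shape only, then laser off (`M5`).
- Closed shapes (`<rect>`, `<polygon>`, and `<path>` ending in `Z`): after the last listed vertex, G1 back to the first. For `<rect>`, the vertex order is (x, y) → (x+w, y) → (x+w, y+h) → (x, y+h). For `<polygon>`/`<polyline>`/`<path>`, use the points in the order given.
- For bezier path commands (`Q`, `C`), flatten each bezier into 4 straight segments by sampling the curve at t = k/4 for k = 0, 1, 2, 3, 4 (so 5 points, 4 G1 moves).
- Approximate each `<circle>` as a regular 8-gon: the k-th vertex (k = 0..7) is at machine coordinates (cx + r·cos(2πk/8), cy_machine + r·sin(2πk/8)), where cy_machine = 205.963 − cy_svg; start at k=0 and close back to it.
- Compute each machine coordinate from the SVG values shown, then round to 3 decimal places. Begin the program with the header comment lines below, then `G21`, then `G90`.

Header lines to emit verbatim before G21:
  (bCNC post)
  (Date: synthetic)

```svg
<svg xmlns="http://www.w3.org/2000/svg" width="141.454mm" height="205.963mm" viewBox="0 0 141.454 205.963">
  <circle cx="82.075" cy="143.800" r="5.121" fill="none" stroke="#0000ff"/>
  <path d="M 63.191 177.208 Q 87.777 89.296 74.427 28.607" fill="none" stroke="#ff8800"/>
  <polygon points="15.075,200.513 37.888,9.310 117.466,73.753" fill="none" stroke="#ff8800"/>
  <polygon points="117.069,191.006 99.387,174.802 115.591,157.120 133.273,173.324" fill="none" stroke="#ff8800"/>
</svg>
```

viewBox `0 0 141.454 205.963` with mm width/height → 1 unit = 1 mm. Flip: y_m = 205.963 − y_svg.

**Shape 1** — `<circle>` circle, stroke `#0000ff` → score (S556, F1785). Machine vertices: (87.196,62.163) → (85.696,65.784) → (82.075,67.284) → (78.454,65.784) → (76.954,62.163) → (78.454,58.542) → (82.075,57.042) → (85.696,58.542) → (87.196,62.163). Closed: final G1 returns to the first vertex.

**Shape 2** — `<path>` quadratic bezier, stroke `#ff8800` → cut (S706, F1082). Control points (SVG): P0=(63.191,177.208), P1=(87.777,89.296), P2=(74.427,28.607); sampled at t=k/4. Machine vertices: (63.191,28.755) → (73.113,71.010) → (78.293,109.861) → (78.731,145.310) → (74.427,177.356). Open path.

**Shape 3** — `<polygon>` closed polygon, stroke `#ff8800` → cut (S706, F1082). Machine vertices: (15.075,5.450) → (37.888,196.653) → (117.466,132.210) → (15.075,5.450). Closed: final G1 returns to the first vertex.

**Shape 4** — `<polygon>` regular polygon, stroke `#ff8800` → cut (S706, F1082). Machine vertices: (117.069,14.957) → (99.387,31.161) → (115.591,48.843) → (133.273,32.639) → (117.069,14.957). Closed: final G1 returns to the first vertex.

(bCNC post)
(Date: synthetic)
G21
G90
G0 X87.196 Y62.163
M3 S556
G1 X85.696 Y65.784 F1785
G1 X82.075 Y67.284
G1 X78.454 Y65.784
G1 X76.954 Y62.163
G1 X78.454 Y58.542
G1 X82.075 Y57.042
G1 X85.696 Y58.542
G1 X87.196 Y62.163
M5
G0 X63.191 Y28.755
M3 S706
G1 X73.113 Y71.010 F1082
G1 X78.293 Y109.861
G1 X78.731 Y145.310
G1 X74.427 Y177.356
M5
G0 X15.075 Y5.450
M3 S706
G1 X37.888 Y196.653 F1082
G1 X117.466 Y132.210
G1 X15.075 Y5.450
M5
G0 X117.069 Y14.957
M3 S706
G1 X99.387 Y31.161 F1082
G1 X115.591 Y48.843
G1 X133.273 Y32.639
G1 X117.069 Y14.957
M5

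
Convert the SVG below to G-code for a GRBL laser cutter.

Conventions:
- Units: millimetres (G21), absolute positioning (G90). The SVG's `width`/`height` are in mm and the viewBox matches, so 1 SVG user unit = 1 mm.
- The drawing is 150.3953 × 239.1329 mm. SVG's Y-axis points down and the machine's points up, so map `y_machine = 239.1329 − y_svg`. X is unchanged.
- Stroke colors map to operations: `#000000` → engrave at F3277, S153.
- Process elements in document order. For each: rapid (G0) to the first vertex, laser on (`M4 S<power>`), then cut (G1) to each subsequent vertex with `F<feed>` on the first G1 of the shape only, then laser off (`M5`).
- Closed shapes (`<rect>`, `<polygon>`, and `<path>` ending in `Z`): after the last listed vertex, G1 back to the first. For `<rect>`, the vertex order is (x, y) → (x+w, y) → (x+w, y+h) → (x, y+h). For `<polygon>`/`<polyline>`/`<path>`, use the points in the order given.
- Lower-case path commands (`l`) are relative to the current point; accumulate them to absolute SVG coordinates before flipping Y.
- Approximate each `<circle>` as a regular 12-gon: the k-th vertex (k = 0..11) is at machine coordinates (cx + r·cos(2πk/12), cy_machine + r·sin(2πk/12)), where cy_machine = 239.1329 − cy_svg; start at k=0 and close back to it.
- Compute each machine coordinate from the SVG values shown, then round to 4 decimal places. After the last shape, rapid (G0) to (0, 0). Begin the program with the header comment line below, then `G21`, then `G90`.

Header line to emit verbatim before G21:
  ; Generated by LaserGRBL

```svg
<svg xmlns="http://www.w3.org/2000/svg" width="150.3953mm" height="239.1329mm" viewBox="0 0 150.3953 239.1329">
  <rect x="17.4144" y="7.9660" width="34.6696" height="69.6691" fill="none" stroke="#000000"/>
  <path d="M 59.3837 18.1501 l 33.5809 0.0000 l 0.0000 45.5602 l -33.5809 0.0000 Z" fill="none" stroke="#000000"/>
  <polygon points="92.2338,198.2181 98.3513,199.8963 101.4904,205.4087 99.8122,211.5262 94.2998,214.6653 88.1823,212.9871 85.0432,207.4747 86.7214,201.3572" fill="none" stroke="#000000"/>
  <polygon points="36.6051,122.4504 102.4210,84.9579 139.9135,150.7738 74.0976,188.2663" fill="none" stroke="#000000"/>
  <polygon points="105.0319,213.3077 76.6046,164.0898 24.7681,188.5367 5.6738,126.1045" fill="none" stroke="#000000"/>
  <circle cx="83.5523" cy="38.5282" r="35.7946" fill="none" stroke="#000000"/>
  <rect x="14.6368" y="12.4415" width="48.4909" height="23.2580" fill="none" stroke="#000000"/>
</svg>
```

Since the viewBox matches the mm dimensions, user units are millimetres directly. The only transform is the Y-flip y_m = 239.1329 − y_svg.

Shape 1 is a rectangle drawn with `<rect>`. Its stroke #000000 means engrave at S153, F3277. After flipping Y the toolpath is (17.4144,231.1669) → (52.0840,231.1669) → (52.0840,161.4978) → (17.4144,161.4978) → (17.4144,231.1669), returning to the start.

Shape 2 is a rectangle drawn with `<path>`. Its stroke #000000 means engrave at S153, F3277. After flipping Y the toolpath is (59.3837,220.9828) → (92.9646,220.9828) → (92.9646,175.4226) → (59.3837,175.4226) → (59.3837,220.9828), returning to the start.

Shape 3 is a regular polygon drawn with `<polygon>`. Its stroke #000000 means engrave at S153, F3277. After flipping Y the toolpath is (92.2338,40.9148) → (98.3513,39.2366) → (101.4904,33.7242) → (99.8122,27.6067) → (94.2998,24.4676) → (88.1823,26.1458) → (85.0432,31.6582) → (86.7214,37.7757) → (92.2338,40.9148), returning to the start.

Shape 4 is a regular polygon drawn with `<polygon>`. Its stroke #000000 means engrave at S153, F3277. After flipping Y the toolpath is (36.6051,116.6825) → (102.4210,154.1750) → (139.9135,88.3591) → (74.0976,50.8666) → (36.6051,116.6825), returning to the start.

Shape 5 is a closed polygon drawn with `<polygon>`. Its stroke #000000 means engrave at S153, F3277. After flipping Y the toolpath is (105.0319,25.8252) → (76.6046,75.0431) → (24.7681,50.5962) → (5.6738,113.0284) → (105.0319,25.8252), returning to the start.

Shape 6 is a circle drawn with `<circle>`. Its stroke #000000 means engrave at S153, F3277. After flipping Y the toolpath is (119.3469,200.6047) → (114.5513,218.5020) → (101.4496,231.6037) → (83.5523,236.3993) → (65.6550,231.6037) → (52.5533,218.5020) → (47.7577,200.6047) → (52.5533,182.7074) → (65.6550,169.6057) → (83.5523,164.8101) → (101.4496,169.6057) → (114.5513,182.7074) → (119.3469,200.6047), returning to the start.

Shape 7 is a rectangle drawn with `<rect>`. Its stroke #000000 means engrave at S153, F3277. After flipping Y the toolpath is (14.6368,226.6914) → (63.1277,226.6914) → (63.1277,203.4334) → (14.6368,203.4334) → (14.6368,226.6914), returning to the start.

; Generated by LaserGRBL
G21
G90
G0 X17.4144 Y231.1669
M4 S153
G1 X52.0840 Y231.1669 F3277
G1 X52.0840 Y161.4978
G1 X17.4144 Y161.4978
G1 X17.4144 Y231.1669
M5
G0 X59.3837 Y220.9828
M4 S153
G1 X92.9646 Y220.9828 F3277
G1 X92.9646 Y175.4226
G1 X59.3837 Y175.4226
G1 X59.3837 Y220.9828
M5
G0 X92.2338 Y40.9148
M4 S153
G1 X98.3513 Y39.2366 F3277
G1 X101.4904 Y33.7242
G1 X99.8122 Y27.6067
G1 X94.2998 Y24.4676
G1 X88.1823 Y26.1458
G1 X85.0432 Y31.6582
G1 X86.7214 Y37.7757
G1 X92.2338 Y40.9148
M5
G0 X36.6051 Y116.6825
M4 S153
G1 X102.4210 Y154.1750 F3277
G1 X139.9135 Y88.3591
G1 X74.0976 Y50.8666
G1 X36.6051 Y116.6825
M5
G0 X105.0319 Y25.8252
M4 S153
G1 X76.6046 Y75.0431 F3277
G1 X24.7681 Y50.5962
G1 X5.6738 Y113.0284
G1 X105.0319 Y25.8252
M5
G0 X119.3469 Y200.6047
M4 S153
G1 X114.5513 Y218.5020 F3277
G1 X101.4496 Y231.6037
G1 X83.5523 Y236.3993
G1 X65.6550 Y231.6037
G1 X52.5533 Y218.5020
G1 X47.7577 Y200.6047
G1 X52.5533 Y182.7074
G1 X65.6550 Y169.6057
G1 X83.5523 Y164.8101
G1 X101.4496 Y169.6057
G1 X114.5513 Y182.7074
G1 X119.3469 Y200.6047
M5
G0 X14.6368 Y226.6914
M4 S153
G1 X63.1277 Y226.6914 F3277
G1 X63.1277 Y203.4334
G1 X14.6368 Y203.4334
G1 X14.6368 Y226.6914
M5
G0 X0.0000 Y0.0000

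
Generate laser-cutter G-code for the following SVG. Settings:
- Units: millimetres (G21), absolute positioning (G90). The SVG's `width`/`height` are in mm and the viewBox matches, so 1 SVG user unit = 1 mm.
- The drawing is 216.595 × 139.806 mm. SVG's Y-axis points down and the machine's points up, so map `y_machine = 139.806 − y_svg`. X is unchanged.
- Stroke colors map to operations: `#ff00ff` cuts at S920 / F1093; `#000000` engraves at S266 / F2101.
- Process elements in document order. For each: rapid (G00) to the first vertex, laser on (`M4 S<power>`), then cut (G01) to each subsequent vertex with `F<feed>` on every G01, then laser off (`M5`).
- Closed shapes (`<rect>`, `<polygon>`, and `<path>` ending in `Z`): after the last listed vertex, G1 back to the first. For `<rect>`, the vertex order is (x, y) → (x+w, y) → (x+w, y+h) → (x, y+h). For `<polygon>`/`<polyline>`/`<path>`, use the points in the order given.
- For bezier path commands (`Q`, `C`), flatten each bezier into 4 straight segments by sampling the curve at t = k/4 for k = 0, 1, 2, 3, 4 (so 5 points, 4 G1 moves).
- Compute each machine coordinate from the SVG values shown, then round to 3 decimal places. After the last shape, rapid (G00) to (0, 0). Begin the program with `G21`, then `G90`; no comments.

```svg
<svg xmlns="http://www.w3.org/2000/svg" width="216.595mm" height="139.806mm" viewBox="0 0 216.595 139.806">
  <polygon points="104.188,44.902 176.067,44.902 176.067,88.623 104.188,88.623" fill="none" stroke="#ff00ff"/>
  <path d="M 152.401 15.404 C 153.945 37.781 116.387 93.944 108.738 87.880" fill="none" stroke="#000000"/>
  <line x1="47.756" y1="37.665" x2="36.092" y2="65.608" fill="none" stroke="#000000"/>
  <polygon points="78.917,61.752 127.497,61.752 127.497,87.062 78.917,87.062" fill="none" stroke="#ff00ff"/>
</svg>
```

G21
G90
G00 X104.188 Y94.904
M4 S920
G01 X176.067 Y94.904 F1093
G01 X176.067 Y51.183 F1093
G01 X104.188 Y51.183 F1093
G01 X104.188 Y94.904 F1093
M5
G00 X152.401 Y124.402
M4 S266
G01 X147.306 Y102.785 F2101
G01 X134.017 Y77.499 F2101
G01 X119.004 Y57.545 F2101
G01 X108.738 Y51.926 F2101
M5
G00 X47.756 Y102.141
M4 S266
G01 X36.092 Y74.198 F2101
M5
G00 X78.917 Y78.054
M4 S920
G01 X127.497 Y78.054 F1093
G01 X127.497 Y52.744 F1093
G01 X78.917 Y52.744 F1093
G01 X78.917 Y78.054 F1093
M5
G00 X0.000 Y0.000

viewBox `0 0 216.595 139.806` with mm width/height → 1 unit = 1 mm. Flip: y_m = 139.806 − y_svg.

**Shape 1** — `<polygon>` rectangle, stroke `#ff00ff` → cut (S920, F1093). Machine vertices: (104.188,94.904) → (176.067,94.904) → (176.067,51.183) → (104.188,51.183) → (104.188,94.904). Closed: final G1 returns to the first vertex.

**Shape 2** — `<path>` cubic bezier, stroke `#000000` → engrave (S266, F2101). Control points (SVG): P0=(152.401,15.404), P1=(153.945,37.781), P2=(116.387,93.944), P3=(108.738,87.880); sampled at t=k/4. Machine vertices: (152.401,124.402) → (147.306,102.785) → (134.017,77.499) → (119.004,57.545) → (108.738,51.926). Open path.

**Shape 3** — `<line>` line segment, stroke `#000000` → engrave (S266, F2101). Machine vertices: (47.756,102.141) → (36.092,74.198). Open path.

**Shape 4** — `<polygon>` rectangle, stroke `#ff00ff` → cut (S920, F1093). Machine vertices: (78.917,78.054) → (127.497,78.054) → (127.497,52.744) → (78.917,52.744) → (78.917,78.054). Closed: final G1 returns to the first vertex.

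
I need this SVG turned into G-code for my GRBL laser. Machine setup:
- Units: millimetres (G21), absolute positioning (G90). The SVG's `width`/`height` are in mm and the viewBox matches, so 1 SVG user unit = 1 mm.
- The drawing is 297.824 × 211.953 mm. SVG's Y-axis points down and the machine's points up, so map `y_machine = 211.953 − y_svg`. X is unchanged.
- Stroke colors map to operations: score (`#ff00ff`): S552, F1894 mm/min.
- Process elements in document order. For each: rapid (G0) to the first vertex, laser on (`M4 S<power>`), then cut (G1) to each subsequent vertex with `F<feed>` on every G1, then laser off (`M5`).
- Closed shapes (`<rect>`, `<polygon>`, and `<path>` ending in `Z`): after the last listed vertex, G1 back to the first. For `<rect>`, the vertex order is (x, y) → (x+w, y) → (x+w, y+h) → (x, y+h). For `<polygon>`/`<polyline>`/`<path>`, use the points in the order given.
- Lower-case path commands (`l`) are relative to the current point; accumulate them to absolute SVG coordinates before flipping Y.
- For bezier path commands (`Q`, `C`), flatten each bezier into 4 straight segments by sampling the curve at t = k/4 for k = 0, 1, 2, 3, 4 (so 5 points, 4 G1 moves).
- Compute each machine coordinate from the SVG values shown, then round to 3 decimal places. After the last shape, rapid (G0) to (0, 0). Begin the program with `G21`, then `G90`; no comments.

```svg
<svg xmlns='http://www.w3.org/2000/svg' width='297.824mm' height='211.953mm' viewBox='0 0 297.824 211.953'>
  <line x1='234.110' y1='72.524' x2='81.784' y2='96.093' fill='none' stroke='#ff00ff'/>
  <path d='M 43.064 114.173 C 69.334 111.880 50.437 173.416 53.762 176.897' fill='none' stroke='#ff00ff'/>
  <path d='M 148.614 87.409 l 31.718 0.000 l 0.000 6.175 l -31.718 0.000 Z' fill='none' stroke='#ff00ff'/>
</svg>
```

Since the viewBox matches the mm dimensions, user units are millimetres directly. The only transform is the Y-flip y_m = 211.953 − y_svg.

Shape 1 is a line segment drawn with `<line>`. Its stroke #ff00ff means score at S552, F1894. After flipping Y the toolpath is (234.110,139.429) → (81.784,115.860).

Shape 2 is a cubic bezier drawn with `<path>`. Its stroke #ff00ff means score at S552, F1894. After flipping Y the toolpath is (43.064,97.780) → (55.351,89.436) → (57.017,68.583) → (54.382,46.648) → (53.762,35.056).

Shape 3 is a rectangle drawn with `<path>`. Its stroke #ff00ff means score at S552, F1894. After flipping Y the toolpath is (148.614,124.544) → (180.332,124.544) → (180.332,118.369) → (148.614,118.369) → (148.614,124.544), returning to the start.

G21
G90
G0 X234.110 Y139.429
M4 S552
G1 X81.784 Y115.860 F1894
M5
G0 X43.064 Y97.780
M4 S552
G1 X55.351 Y89.436 F1894
G1 X57.017 Y68.583 F1894
G1 X54.382 Y46.648 F1894
G1 X53.762 Y35.056 F1894
M5
G0 X148.614 Y124.544
M4 S552
G1 X180.332 Y124.544 F1894
G1 X180.332 Y118.369 F1894
G1 X148.614 Y118.369 F1894
G1 X148.614 Y124.544 F1894
M5
G0 X0.000 Y0.000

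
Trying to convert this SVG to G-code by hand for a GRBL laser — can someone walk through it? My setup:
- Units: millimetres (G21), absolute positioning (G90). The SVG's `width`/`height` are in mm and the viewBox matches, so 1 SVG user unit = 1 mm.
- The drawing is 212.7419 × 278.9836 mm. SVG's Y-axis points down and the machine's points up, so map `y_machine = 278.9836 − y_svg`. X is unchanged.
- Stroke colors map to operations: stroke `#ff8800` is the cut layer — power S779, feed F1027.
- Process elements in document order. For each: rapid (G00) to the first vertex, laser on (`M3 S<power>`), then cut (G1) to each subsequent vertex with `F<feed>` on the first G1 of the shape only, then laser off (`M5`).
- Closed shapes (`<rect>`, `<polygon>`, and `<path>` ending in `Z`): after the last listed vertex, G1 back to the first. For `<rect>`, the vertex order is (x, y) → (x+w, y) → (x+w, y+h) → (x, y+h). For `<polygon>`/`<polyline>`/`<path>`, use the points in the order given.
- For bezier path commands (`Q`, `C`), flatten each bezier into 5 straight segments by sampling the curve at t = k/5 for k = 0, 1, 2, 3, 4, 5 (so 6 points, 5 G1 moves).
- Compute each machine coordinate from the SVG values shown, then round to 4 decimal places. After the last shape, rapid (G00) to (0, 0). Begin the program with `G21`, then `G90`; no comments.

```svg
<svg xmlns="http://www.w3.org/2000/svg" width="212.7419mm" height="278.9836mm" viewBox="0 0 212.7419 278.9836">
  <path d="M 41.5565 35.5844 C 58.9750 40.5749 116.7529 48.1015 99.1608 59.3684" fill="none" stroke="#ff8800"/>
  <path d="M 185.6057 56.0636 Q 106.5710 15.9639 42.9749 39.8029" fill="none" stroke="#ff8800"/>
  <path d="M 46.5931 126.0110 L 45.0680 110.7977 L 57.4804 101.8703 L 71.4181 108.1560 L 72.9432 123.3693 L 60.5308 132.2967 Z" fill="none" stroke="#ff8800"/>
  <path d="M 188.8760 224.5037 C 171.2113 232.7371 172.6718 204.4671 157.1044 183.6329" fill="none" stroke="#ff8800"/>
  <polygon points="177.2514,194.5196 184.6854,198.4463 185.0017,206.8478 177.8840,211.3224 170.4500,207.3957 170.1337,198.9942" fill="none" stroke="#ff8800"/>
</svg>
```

Since the viewBox matches the mm dimensions, user units are millimetres directly. The only transform is the Y-flip y_m = 278.9836 − y_svg.

Shape 1 is a cubic bezier drawn with `<path>`. Its stroke #ff8800 means cut at S779, F1027. After flipping Y the toolpath is (41.5565,243.3992) → (55.9249,240.0909) → (74.4245,236.1162) → (91.5004,231.4172) → (101.5975,225.9361) → (99.1608,219.6152).

Shape 2 is a quadratic bezier drawn with `<path>`. Its stroke #ff8800 means cut at S779, F1027. After flipping Y the toolpath is (185.6057,222.9200) → (154.6094,236.4023) → (124.8481,244.7696) → (96.3220,248.0217) → (69.0309,246.1588) → (42.9749,239.1807).

Shape 3 is a regular polygon drawn with `<path>`. Its stroke #ff8800 means cut at S779, F1027. After flipping Y the toolpath is (46.5931,152.9726) → (45.0680,168.1859) → (57.4804,177.1133) → (71.4181,170.8276) → (72.9432,155.6143) → (60.5308,146.6869) → (46.5931,152.9726), returning to the start.

Shape 4 is a cubic bezier drawn with `<path>`. Its stroke #ff8800 means cut at S779, F1027. After flipping Y the toolpath is (188.8760,54.4799) → (180.2830,53.5688) → (174.5447,59.3093) → (169.9257,69.5926) → (164.6907,82.3094) → (157.1044,95.3507).

Shape 5 is a regular polygon drawn with `<polygon>`. Its stroke #ff8800 means cut at S779, F1027. After flipping Y the toolpath is (177.2514,84.4640) → (184.6854,80.5373) → (185.0017,72.1358) → (177.8840,67.6612) → (170.4500,71.5879) → (170.1337,79.9894) → (177.2514,84.4640), returning to the start.

G21
G90
G00 X41.5565 Y243.3992
M3 S779
G1 X55.9249 Y240.0909 F1027
G1 X74.4245 Y236.1162
G1 X91.5004 Y231.4172
G1 X101.5975 Y225.9361
G1 X99.1608 Y219.6152
M5
G00 X185.6057 Y222.9200
M3 S779
G1 X154.6094 Y236.4023 F1027
G1 X124.8481 Y244.7696
G1 X96.3220 Y248.0217
G1 X69.0309 Y246.1588
G1 X42.9749 Y239.1807
M5
G00 X46.5931 Y152.9726
M3 S779
G1 X45.0680 Y168.1859 F1027
G1 X57.4804 Y177.1133
G1 X71.4181 Y170.8276
G1 X72.9432 Y155.6143
G1 X60.5308 Y146.6869
G1 X46.5931 Y152.9726
M5
G00 X188.8760 Y54.4799
M3 S779
G1 X180.2830 Y53.5688 F1027
G1 X174.5447 Y59.3093
G1 X169.9257 Y69.5926
G1 X164.6907 Y82.3094
G1 X157.1044 Y95.3507
M5
G00 X177.2514 Y84.4640
M3 S779
G1 X184.6854 Y80.5373 F1027
G1 X185.0017 Y72.1358
G1 X177.8840 Y67.6612
G1 X170.4500 Y71.5879
G1 X170.1337 Y79.9894
G1 X177.2514 Y84.4640
M5
G00 X0.0000 Y0.0000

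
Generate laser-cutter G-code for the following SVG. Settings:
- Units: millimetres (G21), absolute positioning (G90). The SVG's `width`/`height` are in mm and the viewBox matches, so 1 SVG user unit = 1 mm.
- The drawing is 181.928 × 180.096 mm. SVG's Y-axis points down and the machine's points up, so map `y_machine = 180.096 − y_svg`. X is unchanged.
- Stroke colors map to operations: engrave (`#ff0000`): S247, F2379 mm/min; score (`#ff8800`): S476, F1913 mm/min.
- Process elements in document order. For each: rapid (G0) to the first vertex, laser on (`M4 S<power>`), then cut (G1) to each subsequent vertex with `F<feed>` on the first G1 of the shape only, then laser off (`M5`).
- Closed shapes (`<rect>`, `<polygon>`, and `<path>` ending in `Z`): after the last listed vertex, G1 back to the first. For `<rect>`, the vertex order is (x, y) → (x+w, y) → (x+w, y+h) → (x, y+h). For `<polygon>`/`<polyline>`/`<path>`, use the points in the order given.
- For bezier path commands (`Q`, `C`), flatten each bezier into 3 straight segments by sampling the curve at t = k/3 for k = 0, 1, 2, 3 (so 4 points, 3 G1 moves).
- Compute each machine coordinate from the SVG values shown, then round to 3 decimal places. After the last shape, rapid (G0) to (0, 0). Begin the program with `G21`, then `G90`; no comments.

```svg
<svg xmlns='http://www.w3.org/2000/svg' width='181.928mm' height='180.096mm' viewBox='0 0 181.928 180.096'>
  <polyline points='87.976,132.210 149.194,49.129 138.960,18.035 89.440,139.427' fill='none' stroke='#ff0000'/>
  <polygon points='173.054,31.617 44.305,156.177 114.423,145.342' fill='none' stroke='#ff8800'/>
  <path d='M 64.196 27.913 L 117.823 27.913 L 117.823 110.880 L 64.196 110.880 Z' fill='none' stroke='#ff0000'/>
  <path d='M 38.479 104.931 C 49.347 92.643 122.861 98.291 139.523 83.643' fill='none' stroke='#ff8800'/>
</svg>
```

G21
G90
G0 X87.976 Y47.886
M4 S247
G1 X149.194 Y130.967 F2379
G1 X138.960 Y162.061
G1 X89.440 Y40.669
M5
G0 X173.054 Y148.479
M4 S476
G1 X44.305 Y23.919 F1913
G1 X114.423 Y34.754
G1 X173.054 Y148.479
M5
G0 X64.196 Y152.183
M4 S247
G1 X117.823 Y152.183 F2379
G1 X117.823 Y69.216
G1 X64.196 Y69.216
G1 X64.196 Y152.183
M5
G0 X38.479 Y75.165
M4 S476
G1 X65.803 Y82.890 F1913
G1 X108.336 Y87.154
G1 X139.523 Y96.453
M5
G0 X0.000 Y0.000

1 u = 1 mm; y_m = 180.096 − y.

[1] `<polyline>` open polyline, #ff0000→engrave S247 F2379: (87.976,47.886) → (149.194,130.967) → (138.960,162.061) → (89.440,40.669)

[2] `<polygon>` closed polygon, #ff8800→score S476 F1913: (173.054,148.479) → (44.305,23.919) → (114.423,34.754) → (173.054,148.479) (closed)

[3] `<path>` rectangle, #ff0000→engrave S247 F2379: (64.196,152.183) → (117.823,152.183) → (117.823,69.216) → (64.196,69.216) → (64.196,152.183) (closed)

[4] `<path>` cubic bezier, #ff8800→score S476 F1913: (38.479,75.165) → (65.803,82.890) → (108.336,87.154) → (139.523,96.453)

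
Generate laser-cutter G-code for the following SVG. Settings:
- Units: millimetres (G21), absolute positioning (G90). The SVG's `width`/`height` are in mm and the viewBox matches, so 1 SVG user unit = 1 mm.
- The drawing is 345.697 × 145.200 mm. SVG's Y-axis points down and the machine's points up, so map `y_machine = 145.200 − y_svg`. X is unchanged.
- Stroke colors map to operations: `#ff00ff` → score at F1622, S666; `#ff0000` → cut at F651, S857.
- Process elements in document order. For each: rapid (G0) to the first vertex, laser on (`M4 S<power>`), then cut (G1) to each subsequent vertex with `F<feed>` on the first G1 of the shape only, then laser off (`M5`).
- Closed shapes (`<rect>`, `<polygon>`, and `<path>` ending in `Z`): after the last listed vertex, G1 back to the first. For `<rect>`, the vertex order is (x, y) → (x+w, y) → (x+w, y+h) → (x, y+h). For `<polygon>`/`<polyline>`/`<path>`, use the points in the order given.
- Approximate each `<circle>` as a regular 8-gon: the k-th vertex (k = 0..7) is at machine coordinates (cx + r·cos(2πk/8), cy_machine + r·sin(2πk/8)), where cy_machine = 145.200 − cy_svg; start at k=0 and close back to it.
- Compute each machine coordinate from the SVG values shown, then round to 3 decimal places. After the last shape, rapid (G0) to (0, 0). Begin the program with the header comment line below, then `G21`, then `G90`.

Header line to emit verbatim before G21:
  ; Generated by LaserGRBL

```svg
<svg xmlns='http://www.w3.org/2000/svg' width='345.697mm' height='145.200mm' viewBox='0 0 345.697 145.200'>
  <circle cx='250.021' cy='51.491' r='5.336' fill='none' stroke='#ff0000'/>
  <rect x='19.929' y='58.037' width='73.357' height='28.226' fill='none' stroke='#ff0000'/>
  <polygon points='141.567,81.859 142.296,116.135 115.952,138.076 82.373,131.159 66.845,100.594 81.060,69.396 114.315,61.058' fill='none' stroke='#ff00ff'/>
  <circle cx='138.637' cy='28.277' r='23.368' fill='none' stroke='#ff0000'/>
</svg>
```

; Generated by LaserGRBL
G21
G90
G0 X255.357 Y93.709
M4 S857
G1 X253.794 Y97.482 F651
G1 X250.021 Y99.045
G1 X246.248 Y97.482
G1 X244.685 Y93.709
G1 X246.248 Y89.936
G1 X250.021 Y88.373
G1 X253.794 Y89.936
G1 X255.357 Y93.709
M5
G0 X19.929 Y87.163
M4 S857
G1 X93.286 Y87.163 F651
G1 X93.286 Y58.937
G1 X19.929 Y58.937
G1 X19.929 Y87.163
M5
G0 X141.567 Y63.341
M4 S666
G1 X142.296 Y29.065 F1622
G1 X115.952 Y7.124
G1 X82.373 Y14.041
G1 X66.845 Y44.606
G1 X81.060 Y75.804
G1 X114.315 Y84.142
G1 X141.567 Y63.341
M5
G0 X162.005 Y116.923
M4 S857
G1 X155.161 Y133.447 F651
G1 X138.637 Y140.291
G1 X122.113 Y133.447
G1 X115.269 Y116.923
G1 X122.113 Y100.399
G1 X138.637 Y93.555
G1 X155.161 Y100.399
G1 X162.005 Y116.923
M5
G0 X0.000 Y0.000

Since the viewBox matches the mm dimensions, user units are millimetres directly. The only transform is the Y-flip y_m = 145.200 − y_svg.

Shape 1 is a circle drawn with `<circle>`. Its stroke #ff0000 means cut at S857, F651. After flipping Y the toolpath is (255.357,93.709) → (253.794,97.482) → (250.021,99.045) → (246.248,97.482) → (244.685,93.709) → (246.248,89.936) → (250.021,88.373) → (253.794,89.936) → (255.357,93.709), returning to the start.

Shape 2 is a rectangle drawn with `<rect>`. Its stroke #ff0000 means cut at S857, F651. After flipping Y the toolpath is (19.929,87.163) → (93.286,87.163) → (93.286,58.937) → (19.929,58.937) → (19.929,87.163), returning to the start.

Shape 3 is a regular polygon drawn with `<polygon>`. Its stroke #ff00ff means score at S666, F1622. After flipping Y the toolpath is (141.567,63.341) → (142.296,29.065) → (115.952,7.124) → (82.373,14.041) → (66.845,44.606) → (81.060,75.804) → (114.315,84.142) → (141.567,63.341), returning to the start.

Shape 4 is a circle drawn with `<circle>`. Its stroke #ff0000 means cut at S857, F651. After flipping Y the toolpath is (162.005,116.923) → (155.161,133.447) → (138.637,140.291) → (122.113,133.447) → (115.269,116.923) → (122.113,100.399) → (138.637,93.555) → (155.161,100.399) → (162.005,116.923), returning to the start.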